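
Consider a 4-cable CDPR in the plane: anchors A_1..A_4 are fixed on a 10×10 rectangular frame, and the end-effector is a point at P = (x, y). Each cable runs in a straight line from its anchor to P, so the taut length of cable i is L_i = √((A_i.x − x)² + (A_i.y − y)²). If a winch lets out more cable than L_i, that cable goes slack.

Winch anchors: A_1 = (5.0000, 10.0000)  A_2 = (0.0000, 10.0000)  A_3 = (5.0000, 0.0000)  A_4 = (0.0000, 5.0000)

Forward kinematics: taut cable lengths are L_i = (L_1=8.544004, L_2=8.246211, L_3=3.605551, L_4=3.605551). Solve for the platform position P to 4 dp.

each cable: (A_i−P)·(A_i−P) = L_i²; let q_i = ‖A_i‖²−L_i²
q_1 = 25.0000+100.0000−73.0000 = 52.0000
row 1: 10.0000x + 0.0000y = 20.0000  (q_2=32.0000)
row 2: 0.0000x + 20.0000y = 40.0000  (q_3=12.0000)
row 3: 10.0000x + 10.0000y = 40.0000  (q_4=12.0000)
Cramer on rows 1–2 → x = 2.0000, y = 2.0000
check cable 4: ‖A_4−P‖² = 13.0000 ≈ L_4² = 13.0000 ✓

(2.0000, 2.0000)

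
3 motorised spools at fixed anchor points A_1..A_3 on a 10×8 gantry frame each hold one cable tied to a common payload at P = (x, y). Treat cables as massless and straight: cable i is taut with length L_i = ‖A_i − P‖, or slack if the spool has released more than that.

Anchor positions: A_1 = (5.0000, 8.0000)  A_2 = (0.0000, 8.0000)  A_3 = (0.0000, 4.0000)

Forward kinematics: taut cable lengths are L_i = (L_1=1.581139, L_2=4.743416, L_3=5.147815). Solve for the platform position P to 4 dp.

expand ‖A_i−P‖²=L_i² and subtract eq 1 (q_i ≔ ‖A_i‖²−L_i²)
q_1 = 25.0000+64.0000−2.5000 = 86.5000
eq1−eq2 → [10.0000  0.0000]·P = 45.0000
eq1−eq3 → [10.0000  8.0000]·P = 97.0000
2×2 solve → P = (4.5000, 6.5000)

(4.5000, 6.5000)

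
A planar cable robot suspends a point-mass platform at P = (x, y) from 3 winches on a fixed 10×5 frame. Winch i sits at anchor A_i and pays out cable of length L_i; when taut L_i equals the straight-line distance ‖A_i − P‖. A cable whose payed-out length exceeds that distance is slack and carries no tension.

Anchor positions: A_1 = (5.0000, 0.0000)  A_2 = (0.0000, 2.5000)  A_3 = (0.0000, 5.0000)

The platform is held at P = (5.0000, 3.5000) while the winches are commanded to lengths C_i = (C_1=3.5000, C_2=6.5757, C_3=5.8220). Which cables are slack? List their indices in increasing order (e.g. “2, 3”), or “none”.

cable 1: √((0.0000)²+(-3.5000)²)=3.5000, C_1=3.5000: taut
cable 2: √((-5.0000)²+(-1.0000)²)=5.0990, C_2=6.5757: slack
cable 3: √((-5.0000)²+(1.5000)²)=5.2202, C_3=5.8220: slack

2, 3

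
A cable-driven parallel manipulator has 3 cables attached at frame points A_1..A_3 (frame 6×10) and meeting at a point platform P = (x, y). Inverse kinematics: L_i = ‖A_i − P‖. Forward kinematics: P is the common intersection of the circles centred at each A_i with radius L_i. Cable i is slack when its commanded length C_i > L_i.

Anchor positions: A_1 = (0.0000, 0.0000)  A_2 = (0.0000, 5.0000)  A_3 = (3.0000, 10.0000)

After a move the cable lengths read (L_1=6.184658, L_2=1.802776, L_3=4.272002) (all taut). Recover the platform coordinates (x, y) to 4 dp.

each cable: (A_i−P)·(A_i−P) = L_i²; let c_i = ‖A_i‖²−L_i²
c_1 = 0.0000+0.0000−38.2500 = -38.2500
row 1: 0.0000x − 10.0000y = -60.0000  (c_2=21.7500)
row 2: -6.0000x − 20.0000y = -129.0000  (c_3=90.7500)
Cramer on rows 1–2 → x = 1.5000, y = 6.0000

(1.5000, 6.0000)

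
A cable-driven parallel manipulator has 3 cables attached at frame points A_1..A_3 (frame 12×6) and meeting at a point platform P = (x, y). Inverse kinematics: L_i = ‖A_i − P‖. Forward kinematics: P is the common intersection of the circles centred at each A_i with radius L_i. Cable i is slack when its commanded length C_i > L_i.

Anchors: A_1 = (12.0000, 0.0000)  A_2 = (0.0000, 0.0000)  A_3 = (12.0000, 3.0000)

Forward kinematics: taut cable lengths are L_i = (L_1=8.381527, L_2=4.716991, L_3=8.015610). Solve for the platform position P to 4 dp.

(4.0000, 2.5000)

expand ‖A_i−P‖²=L_i² and subtract eq 1 (k_i ≔ ‖A_i‖²−L_i²)
k_1 = 144.0000+0.0000−70.2500 = 73.7500
eq1−eq2 → [24.0000  0.0000]·P = 96.0000
eq1−eq3 → [0.0000  -6.0000]·P = -15.0000
2×2 solve → P = (4.0000, 2.5000)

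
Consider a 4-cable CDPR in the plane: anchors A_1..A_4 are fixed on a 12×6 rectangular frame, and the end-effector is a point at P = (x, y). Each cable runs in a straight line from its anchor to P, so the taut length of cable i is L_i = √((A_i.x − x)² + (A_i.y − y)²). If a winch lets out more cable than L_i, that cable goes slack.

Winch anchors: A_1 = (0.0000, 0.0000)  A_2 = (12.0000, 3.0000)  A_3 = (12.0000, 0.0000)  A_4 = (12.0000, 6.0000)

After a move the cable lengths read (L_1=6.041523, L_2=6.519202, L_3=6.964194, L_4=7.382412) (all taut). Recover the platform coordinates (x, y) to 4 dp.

circle eqns → linear via eq_j − eq_1; set c_j = A_j·A_j − L_j²
c_1 = 0.0000+0.0000−36.5000 = -36.5000
-24.0000·x − 6.0000·y = c_1−c_2 = -147.0000
-24.0000·x + 0.0000·y = c_1−c_3 = -132.0000
-24.0000·x − 12.0000·y = c_1−c_4 = -162.0000
solve first two rows → x=5.5000, y=2.5000
check cable 4: ‖A_4−P‖² = 54.5000 ≈ L_4² = 54.5000 ✓

(5.5000, 2.5000)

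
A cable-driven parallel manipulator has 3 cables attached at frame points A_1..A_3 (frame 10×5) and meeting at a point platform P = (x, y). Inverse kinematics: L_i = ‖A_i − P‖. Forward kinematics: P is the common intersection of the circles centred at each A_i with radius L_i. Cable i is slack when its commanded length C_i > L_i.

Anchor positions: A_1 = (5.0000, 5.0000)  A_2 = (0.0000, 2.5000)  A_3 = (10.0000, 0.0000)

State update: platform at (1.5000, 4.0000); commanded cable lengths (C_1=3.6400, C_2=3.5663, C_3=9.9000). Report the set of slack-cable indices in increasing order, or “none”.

i=1: geometric 3.6401 vs commanded 3.6400 ⇒ taut
i=2: geometric 2.1213 vs commanded 3.5663 ⇒ slack
i=3: geometric 9.3941 vs commanded 9.9000 ⇒ slack

2, 3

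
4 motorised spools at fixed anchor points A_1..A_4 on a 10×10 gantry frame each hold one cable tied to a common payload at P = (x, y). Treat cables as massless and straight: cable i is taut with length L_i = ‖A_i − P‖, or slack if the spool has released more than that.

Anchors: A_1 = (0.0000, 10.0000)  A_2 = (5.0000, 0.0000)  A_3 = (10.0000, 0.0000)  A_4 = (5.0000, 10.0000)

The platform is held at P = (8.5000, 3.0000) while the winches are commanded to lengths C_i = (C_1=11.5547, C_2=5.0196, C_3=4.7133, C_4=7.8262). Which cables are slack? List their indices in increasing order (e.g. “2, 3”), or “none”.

1, 2, 3

cable 1: √((-8.5000)²+(7.0000)²)=11.0114, C_1=11.5547: slack
cable 2: √((-3.5000)²+(-3.0000)²)=4.6098, C_2=5.0196: slack
cable 3: √((1.5000)²+(-3.0000)²)=3.3541, C_3=4.7133: slack
cable 4: √((-3.5000)²+(7.0000)²)=7.8262, C_4=7.8262: taut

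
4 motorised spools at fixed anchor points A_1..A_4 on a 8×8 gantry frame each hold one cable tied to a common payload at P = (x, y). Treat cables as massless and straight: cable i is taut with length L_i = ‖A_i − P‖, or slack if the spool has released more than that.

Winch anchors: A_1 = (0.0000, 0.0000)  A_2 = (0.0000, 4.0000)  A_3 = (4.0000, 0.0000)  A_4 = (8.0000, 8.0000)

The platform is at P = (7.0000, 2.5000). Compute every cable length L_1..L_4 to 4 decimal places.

(7.4330, 7.1589, 3.9051, 5.5902)

cable 1: Δx=-7.0000, Δy=-2.5000; L_1 = √(Δx²+Δy²) = 7.4330
cable 2: Δx=-7.0000, Δy=1.5000; L_2 = √(Δx²+Δy²) = 7.1589
cable 3: Δx=-3.0000, Δy=-2.5000; L_3 = √(Δx²+Δy²) = 3.9051
cable 4: Δx=1.0000, Δy=5.5000; L_4 = √(Δx²+Δy²) = 5.5902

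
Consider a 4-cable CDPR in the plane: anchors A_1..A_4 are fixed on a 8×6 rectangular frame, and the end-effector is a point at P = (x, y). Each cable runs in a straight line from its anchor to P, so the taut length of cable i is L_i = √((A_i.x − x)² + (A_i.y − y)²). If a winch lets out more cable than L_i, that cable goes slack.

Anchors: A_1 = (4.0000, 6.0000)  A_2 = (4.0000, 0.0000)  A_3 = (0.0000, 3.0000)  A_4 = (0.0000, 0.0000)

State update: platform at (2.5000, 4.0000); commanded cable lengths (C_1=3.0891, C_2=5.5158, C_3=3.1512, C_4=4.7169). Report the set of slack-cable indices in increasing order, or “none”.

1, 2, 3

cable 1: L_1 = ‖A_1−P‖ = 2.5000;  C_1 = 3.0891 → slack
cable 2: L_2 = ‖A_2−P‖ = 4.2720;  C_2 = 5.5158 → slack
cable 3: L_3 = ‖A_3−P‖ = 2.6926;  C_3 = 3.1512 → slack
cable 4: L_4 = ‖A_4−P‖ = 4.7170;  C_4 = 4.7169 → taut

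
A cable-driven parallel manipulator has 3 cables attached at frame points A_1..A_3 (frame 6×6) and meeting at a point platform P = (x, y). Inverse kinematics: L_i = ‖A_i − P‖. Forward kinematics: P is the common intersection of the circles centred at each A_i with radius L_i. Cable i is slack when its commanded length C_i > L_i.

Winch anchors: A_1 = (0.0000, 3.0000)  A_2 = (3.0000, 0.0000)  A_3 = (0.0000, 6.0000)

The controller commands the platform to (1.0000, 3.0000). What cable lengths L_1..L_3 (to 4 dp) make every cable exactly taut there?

(1.0000, 3.6056, 3.1623)

L_1 = √((0.0000−1.0000)² + (3.0000−3.0000)²) = 1.0000
L_2 = √((3.0000−1.0000)² + (0.0000−3.0000)²) = 3.6056
L_3 = √((0.0000−1.0000)² + (6.0000−3.0000)²) = 3.1623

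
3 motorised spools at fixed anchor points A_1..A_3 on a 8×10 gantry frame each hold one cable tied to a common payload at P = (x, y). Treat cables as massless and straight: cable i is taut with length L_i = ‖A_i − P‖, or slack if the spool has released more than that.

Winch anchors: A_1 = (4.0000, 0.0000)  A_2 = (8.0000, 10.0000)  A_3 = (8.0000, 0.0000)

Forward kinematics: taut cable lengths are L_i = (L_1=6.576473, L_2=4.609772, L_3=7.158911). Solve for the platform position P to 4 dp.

each cable: (A_i−P)·(A_i−P) = L_i²; let c_i = ‖A_i‖²−L_i²
c_1 = 16.0000+0.0000−43.2500 = -27.2500
row 1: -8.0000x − 20.0000y = -170.0000  (c_2=142.7500)
row 2: -8.0000x + 0.0000y = -40.0000  (c_3=12.7500)
Cramer on rows 1–2 → x = 5.0000, y = 6.5000

(5.0000, 6.5000)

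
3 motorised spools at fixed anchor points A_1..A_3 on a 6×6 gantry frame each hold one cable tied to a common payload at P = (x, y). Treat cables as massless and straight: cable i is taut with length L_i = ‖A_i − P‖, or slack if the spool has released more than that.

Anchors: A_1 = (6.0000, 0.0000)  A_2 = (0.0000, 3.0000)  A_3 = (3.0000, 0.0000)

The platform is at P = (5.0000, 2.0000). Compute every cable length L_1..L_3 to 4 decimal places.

(2.2361, 5.0990, 2.8284)

L_1 = √((6.0000−5.0000)² + (0.0000−2.0000)²) = 2.2361
L_2 = √((0.0000−5.0000)² + (3.0000−2.0000)²) = 5.0990
L_3 = √((3.0000−5.0000)² + (0.0000−2.0000)²) = 2.8284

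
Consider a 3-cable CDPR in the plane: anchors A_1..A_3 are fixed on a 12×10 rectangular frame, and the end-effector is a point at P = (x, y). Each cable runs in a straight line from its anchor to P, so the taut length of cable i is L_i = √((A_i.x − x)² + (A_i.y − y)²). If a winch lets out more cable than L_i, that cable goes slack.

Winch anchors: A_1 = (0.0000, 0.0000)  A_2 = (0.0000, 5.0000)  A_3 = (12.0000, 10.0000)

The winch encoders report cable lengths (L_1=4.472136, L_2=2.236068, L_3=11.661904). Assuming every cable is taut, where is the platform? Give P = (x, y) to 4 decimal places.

each cable: (A_i−P)·(A_i−P) = L_i²; let k_i = ‖A_i‖²−L_i²
k_1 = 0.0000+0.0000−20.0000 = -20.0000
row 1: 0.0000x − 10.0000y = -40.0000  (k_2=20.0000)
row 2: -24.0000x − 20.0000y = -128.0000  (k_3=108.0000)
Cramer on rows 1–2 → x = 2.0000, y = 4.0000

(2.0000, 4.0000)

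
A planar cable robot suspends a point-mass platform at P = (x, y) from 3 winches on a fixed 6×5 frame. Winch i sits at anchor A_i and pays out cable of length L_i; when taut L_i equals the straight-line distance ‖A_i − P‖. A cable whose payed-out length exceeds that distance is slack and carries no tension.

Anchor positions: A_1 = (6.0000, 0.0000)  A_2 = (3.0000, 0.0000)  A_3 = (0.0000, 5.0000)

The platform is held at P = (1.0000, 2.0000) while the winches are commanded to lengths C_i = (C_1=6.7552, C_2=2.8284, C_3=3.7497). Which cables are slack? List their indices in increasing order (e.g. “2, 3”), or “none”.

i=1: geometric 5.3852 vs commanded 6.7552 ⇒ slack
i=2: geometric 2.8284 vs commanded 2.8284 ⇒ taut
i=3: geometric 3.1623 vs commanded 3.7497 ⇒ slack

1, 3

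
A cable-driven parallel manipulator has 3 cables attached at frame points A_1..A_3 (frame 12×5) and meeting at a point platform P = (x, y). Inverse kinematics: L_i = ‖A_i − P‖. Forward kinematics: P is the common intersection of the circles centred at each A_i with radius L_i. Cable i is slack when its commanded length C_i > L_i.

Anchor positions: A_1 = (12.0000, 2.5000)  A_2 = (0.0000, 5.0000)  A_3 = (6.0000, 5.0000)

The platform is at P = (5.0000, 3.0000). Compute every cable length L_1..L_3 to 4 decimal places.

cable 1: Δx=7.0000, Δy=-0.5000; L_1 = √(Δx²+Δy²) = 7.0178
cable 2: Δx=-5.0000, Δy=2.0000; L_2 = √(Δx²+Δy²) = 5.3852
cable 3: Δx=1.0000, Δy=2.0000; L_3 = √(Δx²+Δy²) = 2.2361

(7.0178, 5.3852, 2.2361)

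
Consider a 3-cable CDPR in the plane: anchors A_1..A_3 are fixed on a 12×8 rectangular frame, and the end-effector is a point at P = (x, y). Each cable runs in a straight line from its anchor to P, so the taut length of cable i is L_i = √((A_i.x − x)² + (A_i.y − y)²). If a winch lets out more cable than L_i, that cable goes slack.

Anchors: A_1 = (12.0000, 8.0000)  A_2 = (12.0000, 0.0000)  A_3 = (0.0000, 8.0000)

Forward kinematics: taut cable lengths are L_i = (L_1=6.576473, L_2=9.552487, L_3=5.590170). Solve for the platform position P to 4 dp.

(5.5000, 7.0000)

expand ‖A_i−P‖²=L_i² and subtract eq 1 (q_i ≔ ‖A_i‖²−L_i²)
q_1 = 144.0000+64.0000−43.2500 = 164.7500
eq1−eq2 → [0.0000  16.0000]·P = 112.0000
eq1−eq3 → [24.0000  0.0000]·P = 132.0000
2×2 solve → P = (5.5000, 7.0000)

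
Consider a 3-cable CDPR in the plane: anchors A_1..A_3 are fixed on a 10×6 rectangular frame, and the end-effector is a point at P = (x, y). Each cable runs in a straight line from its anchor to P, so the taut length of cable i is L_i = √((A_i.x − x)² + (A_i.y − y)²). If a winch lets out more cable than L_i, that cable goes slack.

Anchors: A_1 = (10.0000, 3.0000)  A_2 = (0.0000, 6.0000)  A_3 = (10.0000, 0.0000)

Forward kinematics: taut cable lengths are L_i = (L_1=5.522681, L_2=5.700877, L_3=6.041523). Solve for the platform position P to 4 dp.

circle eqns → linear via eq_j − eq_1; set k_j = A_j·A_j − L_j²
k_1 = 100.0000+9.0000−30.5000 = 78.5000
20.0000·x − 6.0000·y = k_1−k_2 = 75.0000
0.0000·x + 6.0000·y = k_1−k_3 = 15.0000
solve first two rows → x=4.5000, y=2.5000

(4.5000, 2.5000)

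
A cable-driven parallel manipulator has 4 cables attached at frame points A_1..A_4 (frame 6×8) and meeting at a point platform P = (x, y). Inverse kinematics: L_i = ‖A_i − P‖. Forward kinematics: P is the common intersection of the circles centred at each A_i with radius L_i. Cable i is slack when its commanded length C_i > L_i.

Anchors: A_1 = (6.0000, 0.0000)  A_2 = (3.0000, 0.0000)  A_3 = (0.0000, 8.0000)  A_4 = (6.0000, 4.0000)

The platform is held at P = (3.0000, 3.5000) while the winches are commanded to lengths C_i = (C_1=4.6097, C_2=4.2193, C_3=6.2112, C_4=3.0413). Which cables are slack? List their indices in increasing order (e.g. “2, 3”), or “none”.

cable 1: L_1 = ‖A_1−P‖ = 4.6098;  C_1 = 4.6097 → taut
cable 2: L_2 = ‖A_2−P‖ = 3.5000;  C_2 = 4.2193 → slack
cable 3: L_3 = ‖A_3−P‖ = 5.4083;  C_3 = 6.2112 → slack
cable 4: L_4 = ‖A_4−P‖ = 3.0414;  C_4 = 3.0413 → taut

2, 3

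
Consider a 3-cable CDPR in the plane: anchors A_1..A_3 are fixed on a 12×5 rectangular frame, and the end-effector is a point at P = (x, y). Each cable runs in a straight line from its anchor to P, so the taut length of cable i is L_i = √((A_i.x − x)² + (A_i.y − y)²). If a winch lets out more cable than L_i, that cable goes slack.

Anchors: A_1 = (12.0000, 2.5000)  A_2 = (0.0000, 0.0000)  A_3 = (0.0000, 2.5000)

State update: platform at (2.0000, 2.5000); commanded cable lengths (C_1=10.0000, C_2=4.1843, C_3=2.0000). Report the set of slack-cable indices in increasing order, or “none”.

2

cable 1: L_1 = ‖A_1−P‖ = 10.0000;  C_1 = 10.0000 → taut
cable 2: L_2 = ‖A_2−P‖ = 3.2016;  C_2 = 4.1843 → slack
cable 3: L_3 = ‖A_3−P‖ = 2.0000;  C_3 = 2.0000 → taut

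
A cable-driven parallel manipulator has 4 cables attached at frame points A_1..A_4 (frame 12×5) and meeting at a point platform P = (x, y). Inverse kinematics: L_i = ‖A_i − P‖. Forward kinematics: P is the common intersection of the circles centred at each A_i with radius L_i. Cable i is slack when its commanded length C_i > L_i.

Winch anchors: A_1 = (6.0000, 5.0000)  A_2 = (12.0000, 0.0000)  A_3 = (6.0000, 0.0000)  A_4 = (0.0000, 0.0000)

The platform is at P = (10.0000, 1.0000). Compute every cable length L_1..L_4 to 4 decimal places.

(5.6569, 2.2361, 4.1231, 10.0499)

L_1 = √((6.0000−10.0000)² + (5.0000−1.0000)²) = 5.6569
L_2 = √((12.0000−10.0000)² + (0.0000−1.0000)²) = 2.2361
L_3 = √((6.0000−10.0000)² + (0.0000−1.0000)²) = 4.1231
L_4 = √((0.0000−10.0000)² + (0.0000−1.0000)²) = 10.0499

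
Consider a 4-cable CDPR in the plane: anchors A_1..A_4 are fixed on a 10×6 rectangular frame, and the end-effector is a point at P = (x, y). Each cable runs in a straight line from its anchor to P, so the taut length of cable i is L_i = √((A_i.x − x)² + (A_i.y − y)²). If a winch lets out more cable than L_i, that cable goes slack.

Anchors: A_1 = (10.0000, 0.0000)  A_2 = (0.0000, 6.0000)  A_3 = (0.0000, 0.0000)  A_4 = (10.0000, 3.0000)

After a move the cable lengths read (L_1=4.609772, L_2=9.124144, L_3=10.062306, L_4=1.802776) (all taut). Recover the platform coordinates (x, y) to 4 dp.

expand ‖A_i−P‖²=L_i² and subtract eq 1 (q_i ≔ ‖A_i‖²−L_i²)
q_1 = 100.0000+0.0000−21.2500 = 78.7500
eq1−eq2 → [20.0000  -12.0000]·P = 126.0000
eq1−eq3 → [20.0000  0.0000]·P = 180.0000
eq1−eq4 → [0.0000  -6.0000]·P = -27.0000
2×2 solve → P = (9.0000, 4.5000)
check cable 4: ‖A_4−P‖² = 3.2500 ≈ L_4² = 3.2500 ✓

(9.0000, 4.5000)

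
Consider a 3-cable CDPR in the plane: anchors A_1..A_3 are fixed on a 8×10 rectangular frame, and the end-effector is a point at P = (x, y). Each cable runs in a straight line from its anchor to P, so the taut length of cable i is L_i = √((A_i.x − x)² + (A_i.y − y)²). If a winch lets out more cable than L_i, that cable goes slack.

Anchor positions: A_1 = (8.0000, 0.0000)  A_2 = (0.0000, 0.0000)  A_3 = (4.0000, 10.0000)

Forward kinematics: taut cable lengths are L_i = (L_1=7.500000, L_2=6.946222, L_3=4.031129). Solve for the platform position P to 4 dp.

expand ‖A_i−P‖²=L_i² and subtract eq 1 (c_i ≔ ‖A_i‖²−L_i²)
c_1 = 64.0000+0.0000−56.2500 = 7.7500
eq1−eq2 → [16.0000  0.0000]·P = 56.0000
eq1−eq3 → [8.0000  -20.0000]·P = -92.0000
2×2 solve → P = (3.5000, 6.0000)

(3.5000, 6.0000)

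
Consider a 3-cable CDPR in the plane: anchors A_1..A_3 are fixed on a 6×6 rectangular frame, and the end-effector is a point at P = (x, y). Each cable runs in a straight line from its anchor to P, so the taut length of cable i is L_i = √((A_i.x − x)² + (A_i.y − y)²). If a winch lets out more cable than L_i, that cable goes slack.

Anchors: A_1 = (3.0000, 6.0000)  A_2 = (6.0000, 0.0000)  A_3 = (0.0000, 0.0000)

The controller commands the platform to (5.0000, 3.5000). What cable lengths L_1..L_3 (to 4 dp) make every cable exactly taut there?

(3.2016, 3.6401, 6.1033)

L_1 = √((3.0000−5.0000)² + (6.0000−3.5000)²) = 3.2016
L_2 = √((6.0000−5.0000)² + (0.0000−3.5000)²) = 3.6401
L_3 = √((0.0000−5.0000)² + (0.0000−3.5000)²) = 6.1033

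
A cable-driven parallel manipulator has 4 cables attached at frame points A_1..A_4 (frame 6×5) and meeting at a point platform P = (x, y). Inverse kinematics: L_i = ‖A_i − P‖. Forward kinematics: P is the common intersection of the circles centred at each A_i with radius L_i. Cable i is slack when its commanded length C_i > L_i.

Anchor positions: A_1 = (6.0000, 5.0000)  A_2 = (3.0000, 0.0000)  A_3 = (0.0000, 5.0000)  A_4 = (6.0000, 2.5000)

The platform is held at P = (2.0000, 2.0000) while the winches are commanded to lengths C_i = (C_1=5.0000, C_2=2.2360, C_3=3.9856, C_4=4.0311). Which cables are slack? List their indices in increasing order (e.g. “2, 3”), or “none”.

3

cable 1: √((4.0000)²+(3.0000)²)=5.0000, C_1=5.0000: taut
cable 2: √((1.0000)²+(-2.0000)²)=2.2361, C_2=2.2360: taut
cable 3: √((-2.0000)²+(3.0000)²)=3.6056, C_3=3.9856: slack
cable 4: √((4.0000)²+(0.5000)²)=4.0311, C_4=4.0311: taut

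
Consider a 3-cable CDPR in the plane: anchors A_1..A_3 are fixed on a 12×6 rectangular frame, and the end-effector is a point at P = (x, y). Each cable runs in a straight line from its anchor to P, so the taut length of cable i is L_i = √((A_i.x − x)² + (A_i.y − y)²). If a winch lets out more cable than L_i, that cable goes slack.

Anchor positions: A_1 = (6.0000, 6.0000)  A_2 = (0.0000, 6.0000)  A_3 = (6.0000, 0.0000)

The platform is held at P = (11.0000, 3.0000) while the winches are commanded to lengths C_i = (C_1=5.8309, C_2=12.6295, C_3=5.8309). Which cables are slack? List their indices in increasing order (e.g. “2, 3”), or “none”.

2

cable 1: L_1 = ‖A_1−P‖ = 5.8310;  C_1 = 5.8309 → taut
cable 2: L_2 = ‖A_2−P‖ = 11.4018;  C_2 = 12.6295 → slack
cable 3: L_3 = ‖A_3−P‖ = 5.8310;  C_3 = 5.8309 → taut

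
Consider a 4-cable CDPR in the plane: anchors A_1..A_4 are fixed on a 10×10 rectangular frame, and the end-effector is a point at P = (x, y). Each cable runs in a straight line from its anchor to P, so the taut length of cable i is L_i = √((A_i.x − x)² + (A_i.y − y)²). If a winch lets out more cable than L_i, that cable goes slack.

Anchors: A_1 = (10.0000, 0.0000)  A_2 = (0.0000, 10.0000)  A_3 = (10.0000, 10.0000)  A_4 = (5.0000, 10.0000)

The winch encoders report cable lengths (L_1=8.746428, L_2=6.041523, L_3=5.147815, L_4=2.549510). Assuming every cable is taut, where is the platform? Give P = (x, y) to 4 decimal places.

(5.5000, 7.5000)

circle eqns → linear via eq_j − eq_1; set k_j = A_j·A_j − L_j²
k_1 = 100.0000+0.0000−76.5000 = 23.5000
20.0000·x − 20.0000·y = k_1−k_2 = -40.0000
0.0000·x − 20.0000·y = k_1−k_3 = -150.0000
10.0000·x − 20.0000·y = k_1−k_4 = -95.0000
solve first two rows → x=5.5000, y=7.5000
check cable 4: ‖A_4−P‖² = 6.5000 ≈ L_4² = 6.5000 ✓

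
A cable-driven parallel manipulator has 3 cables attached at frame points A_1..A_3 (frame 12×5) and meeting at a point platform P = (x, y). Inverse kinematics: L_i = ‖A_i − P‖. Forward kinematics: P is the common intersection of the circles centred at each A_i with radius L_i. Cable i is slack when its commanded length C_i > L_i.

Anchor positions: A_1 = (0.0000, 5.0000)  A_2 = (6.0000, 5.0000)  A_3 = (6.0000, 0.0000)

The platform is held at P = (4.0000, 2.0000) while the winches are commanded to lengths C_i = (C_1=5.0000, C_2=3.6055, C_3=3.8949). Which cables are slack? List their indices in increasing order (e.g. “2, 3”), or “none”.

3

i=1: geometric 5.0000 vs commanded 5.0000 ⇒ taut
i=2: geometric 3.6056 vs commanded 3.6055 ⇒ taut
i=3: geometric 2.8284 vs commanded 3.8949 ⇒ slack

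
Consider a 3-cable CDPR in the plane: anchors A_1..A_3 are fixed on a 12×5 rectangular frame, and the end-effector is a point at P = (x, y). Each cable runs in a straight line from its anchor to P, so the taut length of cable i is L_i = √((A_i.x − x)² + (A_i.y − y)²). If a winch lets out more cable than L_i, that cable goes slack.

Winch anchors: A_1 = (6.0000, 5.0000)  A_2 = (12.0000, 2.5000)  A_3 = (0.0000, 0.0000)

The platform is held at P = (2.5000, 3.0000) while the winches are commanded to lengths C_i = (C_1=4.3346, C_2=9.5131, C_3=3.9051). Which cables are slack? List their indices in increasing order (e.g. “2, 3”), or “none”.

1

i=1: geometric 4.0311 vs commanded 4.3346 ⇒ slack
i=2: geometric 9.5131 vs commanded 9.5131 ⇒ taut
i=3: geometric 3.9051 vs commanded 3.9051 ⇒ taut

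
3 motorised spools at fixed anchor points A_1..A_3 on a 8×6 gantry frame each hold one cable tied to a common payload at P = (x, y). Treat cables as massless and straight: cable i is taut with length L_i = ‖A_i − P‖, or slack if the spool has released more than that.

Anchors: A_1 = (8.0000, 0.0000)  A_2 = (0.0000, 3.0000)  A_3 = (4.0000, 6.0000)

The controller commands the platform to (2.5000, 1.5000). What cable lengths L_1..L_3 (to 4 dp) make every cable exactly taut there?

L_1 = √((8.0000−2.5000)² + (0.0000−1.5000)²) = 5.7009
L_2 = √((0.0000−2.5000)² + (3.0000−1.5000)²) = 2.9155
L_3 = √((4.0000−2.5000)² + (6.0000−1.5000)²) = 4.7434

(5.7009, 2.9155, 4.7434)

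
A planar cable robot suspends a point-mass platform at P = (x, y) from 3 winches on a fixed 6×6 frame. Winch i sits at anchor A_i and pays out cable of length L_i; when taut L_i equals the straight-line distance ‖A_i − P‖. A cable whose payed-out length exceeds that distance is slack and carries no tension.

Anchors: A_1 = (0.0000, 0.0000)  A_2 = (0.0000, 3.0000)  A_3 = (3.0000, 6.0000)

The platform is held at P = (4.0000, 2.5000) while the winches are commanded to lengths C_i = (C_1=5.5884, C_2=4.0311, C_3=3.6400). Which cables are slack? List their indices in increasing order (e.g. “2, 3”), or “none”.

1

i=1: geometric 4.7170 vs commanded 5.5884 ⇒ slack
i=2: geometric 4.0311 vs commanded 4.0311 ⇒ taut
i=3: geometric 3.6401 vs commanded 3.6400 ⇒ taut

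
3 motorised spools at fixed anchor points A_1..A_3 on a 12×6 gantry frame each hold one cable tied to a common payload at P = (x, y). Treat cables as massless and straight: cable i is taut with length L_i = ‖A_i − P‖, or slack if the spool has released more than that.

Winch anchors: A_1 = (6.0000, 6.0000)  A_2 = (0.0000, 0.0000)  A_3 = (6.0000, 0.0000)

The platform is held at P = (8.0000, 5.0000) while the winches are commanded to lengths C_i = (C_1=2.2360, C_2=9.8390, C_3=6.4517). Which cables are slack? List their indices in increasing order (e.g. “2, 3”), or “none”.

cable 1: √((-2.0000)²+(1.0000)²)=2.2361, C_1=2.2360: taut
cable 2: √((-8.0000)²+(-5.0000)²)=9.4340, C_2=9.8390: slack
cable 3: √((-2.0000)²+(-5.0000)²)=5.3852, C_3=6.4517: slack

2, 3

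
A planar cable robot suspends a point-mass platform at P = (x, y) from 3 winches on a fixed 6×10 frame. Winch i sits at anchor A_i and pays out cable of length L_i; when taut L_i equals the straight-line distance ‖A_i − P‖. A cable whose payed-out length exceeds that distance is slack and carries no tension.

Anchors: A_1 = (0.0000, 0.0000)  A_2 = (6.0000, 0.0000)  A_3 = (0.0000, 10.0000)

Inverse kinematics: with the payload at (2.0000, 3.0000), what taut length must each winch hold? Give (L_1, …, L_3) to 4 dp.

L_1: Δ = A_1−P = (-2.0000, -3.0000) → ‖Δ‖ = √13.0000 = 3.6056
L_2: Δ = A_2−P = (4.0000, -3.0000) → ‖Δ‖ = √25.0000 = 5.0000
L_3: Δ = A_3−P = (-2.0000, 7.0000) → ‖Δ‖ = √53.0000 = 7.2801

(3.6056, 5.0000, 7.2801)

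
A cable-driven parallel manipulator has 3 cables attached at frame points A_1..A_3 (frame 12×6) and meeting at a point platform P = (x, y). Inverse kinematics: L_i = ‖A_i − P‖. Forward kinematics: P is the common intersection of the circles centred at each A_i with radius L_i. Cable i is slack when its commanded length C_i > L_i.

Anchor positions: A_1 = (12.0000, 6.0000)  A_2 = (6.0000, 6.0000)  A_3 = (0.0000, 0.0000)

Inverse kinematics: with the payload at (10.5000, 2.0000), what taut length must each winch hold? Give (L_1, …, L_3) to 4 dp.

L_1 = √((12.0000−10.5000)² + (6.0000−2.0000)²) = 4.2720
L_2 = √((6.0000−10.5000)² + (6.0000−2.0000)²) = 6.0208
L_3 = √((0.0000−10.5000)² + (0.0000−2.0000)²) = 10.6888

(4.2720, 6.0208, 10.6888)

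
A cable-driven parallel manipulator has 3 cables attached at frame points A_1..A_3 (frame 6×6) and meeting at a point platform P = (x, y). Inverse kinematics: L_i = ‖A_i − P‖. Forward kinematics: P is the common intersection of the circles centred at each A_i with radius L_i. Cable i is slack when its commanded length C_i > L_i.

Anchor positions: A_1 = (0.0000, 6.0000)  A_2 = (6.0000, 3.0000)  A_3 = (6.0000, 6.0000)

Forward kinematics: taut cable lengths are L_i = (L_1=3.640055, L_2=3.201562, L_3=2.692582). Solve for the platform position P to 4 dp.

circle eqns → linear via eq_j − eq_1; set k_j = A_j·A_j − L_j²
k_1 = 0.0000+36.0000−13.2500 = 22.7500
-12.0000·x + 6.0000·y = k_1−k_2 = -12.0000
-12.0000·x + 0.0000·y = k_1−k_3 = -42.0000
solve first two rows → x=3.5000, y=5.0000

(3.5000, 5.0000)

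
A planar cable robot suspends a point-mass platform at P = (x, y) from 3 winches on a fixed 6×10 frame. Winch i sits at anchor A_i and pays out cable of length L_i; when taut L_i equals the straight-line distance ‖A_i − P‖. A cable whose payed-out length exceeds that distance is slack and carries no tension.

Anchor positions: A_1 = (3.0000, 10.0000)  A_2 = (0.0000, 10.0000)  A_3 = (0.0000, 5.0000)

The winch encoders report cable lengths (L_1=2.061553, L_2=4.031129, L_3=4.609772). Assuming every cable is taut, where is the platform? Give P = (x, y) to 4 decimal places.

(3.5000, 8.0000)

expand ‖A_i−P‖²=L_i² and subtract eq 1 (k_i ≔ ‖A_i‖²−L_i²)
k_1 = 9.0000+100.0000−4.2500 = 104.7500
eq1−eq2 → [6.0000  0.0000]·P = 21.0000
eq1−eq3 → [6.0000  10.0000]·P = 101.0000
2×2 solve → P = (3.5000, 8.0000)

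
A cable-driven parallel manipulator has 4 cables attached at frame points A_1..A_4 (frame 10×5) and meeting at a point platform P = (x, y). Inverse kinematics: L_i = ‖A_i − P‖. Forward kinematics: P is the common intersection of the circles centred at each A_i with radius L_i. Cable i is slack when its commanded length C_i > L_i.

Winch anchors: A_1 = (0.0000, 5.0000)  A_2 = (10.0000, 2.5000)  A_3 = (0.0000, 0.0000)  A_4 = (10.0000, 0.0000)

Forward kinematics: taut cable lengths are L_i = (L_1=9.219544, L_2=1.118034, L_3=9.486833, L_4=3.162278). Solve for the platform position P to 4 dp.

expand ‖A_i−P‖²=L_i² and subtract eq 1 (q_i ≔ ‖A_i‖²−L_i²)
q_1 = 0.0000+25.0000−85.0000 = -60.0000
eq1−eq2 → [-20.0000  5.0000]·P = -165.0000
eq1−eq3 → [0.0000  10.0000]·P = 30.0000
eq1−eq4 → [-20.0000  10.0000]·P = -150.0000
2×2 solve → P = (9.0000, 3.0000)
check cable 4: ‖A_4−P‖² = 10.0000 ≈ L_4² = 10.0000 ✓

(9.0000, 3.0000)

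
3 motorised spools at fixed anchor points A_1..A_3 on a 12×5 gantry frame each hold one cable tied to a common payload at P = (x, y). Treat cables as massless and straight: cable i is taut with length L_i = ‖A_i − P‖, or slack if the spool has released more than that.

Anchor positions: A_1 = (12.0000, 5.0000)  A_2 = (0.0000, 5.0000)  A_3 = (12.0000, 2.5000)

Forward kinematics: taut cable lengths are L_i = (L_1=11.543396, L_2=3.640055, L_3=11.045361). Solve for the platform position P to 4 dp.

(1.0000, 1.5000)

expand ‖A_i−P‖²=L_i² and subtract eq 1 (k_i ≔ ‖A_i‖²−L_i²)
k_1 = 144.0000+25.0000−133.2500 = 35.7500
eq1−eq2 → [24.0000  0.0000]·P = 24.0000
eq1−eq3 → [0.0000  5.0000]·P = 7.5000
2×2 solve → P = (1.0000, 1.5000)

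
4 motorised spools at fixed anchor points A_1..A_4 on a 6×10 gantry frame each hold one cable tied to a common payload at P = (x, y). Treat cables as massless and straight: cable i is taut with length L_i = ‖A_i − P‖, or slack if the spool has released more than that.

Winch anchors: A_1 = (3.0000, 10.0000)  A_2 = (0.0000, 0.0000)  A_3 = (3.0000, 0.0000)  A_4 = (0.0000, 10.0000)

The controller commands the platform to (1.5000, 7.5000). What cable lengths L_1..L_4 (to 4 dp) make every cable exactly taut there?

L_1: Δ = A_1−P = (1.5000, 2.5000) → ‖Δ‖ = √8.5000 = 2.9155
L_2: Δ = A_2−P = (-1.5000, -7.5000) → ‖Δ‖ = √58.5000 = 7.6485
L_3: Δ = A_3−P = (1.5000, -7.5000) → ‖Δ‖ = √58.5000 = 7.6485
L_4: Δ = A_4−P = (-1.5000, 2.5000) → ‖Δ‖ = √8.5000 = 2.9155

(2.9155, 7.6485, 7.6485, 2.9155)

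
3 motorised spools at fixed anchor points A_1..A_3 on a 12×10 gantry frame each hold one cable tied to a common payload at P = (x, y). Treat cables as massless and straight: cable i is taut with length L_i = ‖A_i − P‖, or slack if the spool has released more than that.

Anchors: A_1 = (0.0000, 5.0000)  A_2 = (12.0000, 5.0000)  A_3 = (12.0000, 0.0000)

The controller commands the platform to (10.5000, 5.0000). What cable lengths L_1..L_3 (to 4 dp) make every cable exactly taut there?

(10.5000, 1.5000, 5.2202)

L_1 = √((0.0000−10.5000)² + (5.0000−5.0000)²) = 10.5000
L_2 = √((12.0000−10.5000)² + (5.0000−5.0000)²) = 1.5000
L_3 = √((12.0000−10.5000)² + (0.0000−5.0000)²) = 5.2202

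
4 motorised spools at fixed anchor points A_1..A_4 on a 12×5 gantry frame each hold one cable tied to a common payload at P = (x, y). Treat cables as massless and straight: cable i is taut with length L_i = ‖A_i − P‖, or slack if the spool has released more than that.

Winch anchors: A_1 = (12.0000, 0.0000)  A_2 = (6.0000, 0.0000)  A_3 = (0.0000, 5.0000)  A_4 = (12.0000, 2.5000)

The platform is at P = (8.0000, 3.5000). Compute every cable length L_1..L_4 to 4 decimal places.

(5.3151, 4.0311, 8.1394, 4.1231)

L_1: Δ = A_1−P = (4.0000, -3.5000) → ‖Δ‖ = √28.2500 = 5.3151
L_2: Δ = A_2−P = (-2.0000, -3.5000) → ‖Δ‖ = √16.2500 = 4.0311
L_3: Δ = A_3−P = (-8.0000, 1.5000) → ‖Δ‖ = √66.2500 = 8.1394
L_4: Δ = A_4−P = (4.0000, -1.0000) → ‖Δ‖ = √17.0000 = 4.1231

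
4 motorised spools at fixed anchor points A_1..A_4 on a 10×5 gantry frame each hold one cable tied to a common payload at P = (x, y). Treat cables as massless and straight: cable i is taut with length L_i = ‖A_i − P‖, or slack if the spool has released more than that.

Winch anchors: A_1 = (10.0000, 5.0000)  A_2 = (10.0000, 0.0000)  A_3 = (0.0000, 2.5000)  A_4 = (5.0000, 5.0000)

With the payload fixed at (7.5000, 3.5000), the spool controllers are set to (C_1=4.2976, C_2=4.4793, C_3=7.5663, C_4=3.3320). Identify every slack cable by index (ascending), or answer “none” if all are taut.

1, 2, 4

cable 1: L_1 = ‖A_1−P‖ = 2.9155;  C_1 = 4.2976 → slack
cable 2: L_2 = ‖A_2−P‖ = 4.3012;  C_2 = 4.4793 → slack
cable 3: L_3 = ‖A_3−P‖ = 7.5664;  C_3 = 7.5663 → taut
cable 4: L_4 = ‖A_4−P‖ = 2.9155;  C_4 = 3.3320 → slack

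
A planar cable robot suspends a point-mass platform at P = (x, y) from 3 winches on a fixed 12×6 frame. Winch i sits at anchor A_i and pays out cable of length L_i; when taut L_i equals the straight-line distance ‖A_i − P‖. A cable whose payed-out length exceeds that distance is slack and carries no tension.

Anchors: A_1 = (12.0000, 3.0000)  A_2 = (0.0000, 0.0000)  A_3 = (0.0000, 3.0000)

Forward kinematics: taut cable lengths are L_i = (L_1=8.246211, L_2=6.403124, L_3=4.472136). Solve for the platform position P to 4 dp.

expand ‖A_i−P‖²=L_i² and subtract eq 1 (k_i ≔ ‖A_i‖²−L_i²)
k_1 = 144.0000+9.0000−68.0000 = 85.0000
eq1−eq2 → [24.0000  6.0000]·P = 126.0000
eq1−eq3 → [24.0000  0.0000]·P = 96.0000
2×2 solve → P = (4.0000, 5.0000)

(4.0000, 5.0000)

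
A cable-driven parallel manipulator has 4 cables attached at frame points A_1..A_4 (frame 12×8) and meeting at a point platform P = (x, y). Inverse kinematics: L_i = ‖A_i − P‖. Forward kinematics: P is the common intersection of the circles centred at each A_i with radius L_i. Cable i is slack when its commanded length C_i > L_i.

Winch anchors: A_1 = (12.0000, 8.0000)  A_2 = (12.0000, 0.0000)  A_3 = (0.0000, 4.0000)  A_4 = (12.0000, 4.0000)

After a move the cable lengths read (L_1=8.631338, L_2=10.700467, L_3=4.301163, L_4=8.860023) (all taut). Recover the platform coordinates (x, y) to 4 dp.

expand ‖A_i−P‖²=L_i² and subtract eq 1 (q_i ≔ ‖A_i‖²−L_i²)
q_1 = 144.0000+64.0000−74.5000 = 133.5000
eq1−eq2 → [0.0000  16.0000]·P = 104.0000
eq1−eq3 → [24.0000  8.0000]·P = 136.0000
eq1−eq4 → [0.0000  8.0000]·P = 52.0000
2×2 solve → P = (3.5000, 6.5000)
check cable 4: ‖A_4−P‖² = 78.5000 ≈ L_4² = 78.5000 ✓

(3.5000, 6.5000)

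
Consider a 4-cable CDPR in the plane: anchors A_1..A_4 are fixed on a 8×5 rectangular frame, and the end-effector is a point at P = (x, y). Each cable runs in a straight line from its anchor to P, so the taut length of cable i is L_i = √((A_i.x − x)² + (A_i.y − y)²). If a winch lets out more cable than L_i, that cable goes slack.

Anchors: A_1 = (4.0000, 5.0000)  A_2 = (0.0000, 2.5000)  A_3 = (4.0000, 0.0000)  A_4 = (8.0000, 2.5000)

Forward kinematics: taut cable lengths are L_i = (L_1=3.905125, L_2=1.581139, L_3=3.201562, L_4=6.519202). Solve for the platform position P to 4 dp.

(1.5000, 2.0000)

expand ‖A_i−P‖²=L_i² and subtract eq 1 (k_i ≔ ‖A_i‖²−L_i²)
k_1 = 16.0000+25.0000−15.2500 = 25.7500
eq1−eq2 → [8.0000  5.0000]·P = 22.0000
eq1−eq3 → [0.0000  10.0000]·P = 20.0000
eq1−eq4 → [-8.0000  5.0000]·P = -2.0000
2×2 solve → P = (1.5000, 2.0000)
check cable 4: ‖A_4−P‖² = 42.5000 ≈ L_4² = 42.5000 ✓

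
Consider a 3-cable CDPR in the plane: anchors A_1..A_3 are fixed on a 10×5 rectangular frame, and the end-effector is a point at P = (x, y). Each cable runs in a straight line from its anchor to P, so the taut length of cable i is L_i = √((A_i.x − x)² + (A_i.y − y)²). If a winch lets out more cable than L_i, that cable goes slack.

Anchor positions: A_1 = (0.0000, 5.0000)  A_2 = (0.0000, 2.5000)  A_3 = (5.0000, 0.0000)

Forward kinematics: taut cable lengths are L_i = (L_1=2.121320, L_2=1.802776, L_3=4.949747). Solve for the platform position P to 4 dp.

(1.5000, 3.5000)

circle eqns → linear via eq_j − eq_1; set k_j = A_j·A_j − L_j²
k_1 = 0.0000+25.0000−4.5000 = 20.5000
0.0000·x + 5.0000·y = k_1−k_2 = 17.5000
-10.0000·x + 10.0000·y = k_1−k_3 = 20.0000
solve first two rows → x=1.5000, y=3.5000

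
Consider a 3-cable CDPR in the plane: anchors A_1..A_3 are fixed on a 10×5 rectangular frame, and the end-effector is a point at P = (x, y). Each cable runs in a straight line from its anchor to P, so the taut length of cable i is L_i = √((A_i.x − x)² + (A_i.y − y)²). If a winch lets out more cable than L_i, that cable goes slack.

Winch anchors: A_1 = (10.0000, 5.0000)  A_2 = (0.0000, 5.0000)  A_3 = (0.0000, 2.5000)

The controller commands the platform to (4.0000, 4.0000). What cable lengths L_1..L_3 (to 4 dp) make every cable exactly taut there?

L_1: Δ = A_1−P = (6.0000, 1.0000) → ‖Δ‖ = √37.0000 = 6.0828
L_2: Δ = A_2−P = (-4.0000, 1.0000) → ‖Δ‖ = √17.0000 = 4.1231
L_3: Δ = A_3−P = (-4.0000, -1.5000) → ‖Δ‖ = √18.2500 = 4.2720

(6.0828, 4.1231, 4.2720)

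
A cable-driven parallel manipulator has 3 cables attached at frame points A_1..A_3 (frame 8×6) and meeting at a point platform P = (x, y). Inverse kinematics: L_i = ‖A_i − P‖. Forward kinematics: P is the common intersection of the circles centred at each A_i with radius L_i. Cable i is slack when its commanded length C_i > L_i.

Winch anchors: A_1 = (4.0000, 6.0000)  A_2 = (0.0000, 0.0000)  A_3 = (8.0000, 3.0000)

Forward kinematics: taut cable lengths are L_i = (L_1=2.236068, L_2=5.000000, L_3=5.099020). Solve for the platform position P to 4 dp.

each cable: (A_i−P)·(A_i−P) = L_i²; let q_i = ‖A_i‖²−L_i²
q_1 = 16.0000+36.0000−5.0000 = 47.0000
row 1: 8.0000x + 12.0000y = 72.0000  (q_2=-25.0000)
row 2: -8.0000x + 6.0000y = 0.0000  (q_3=47.0000)
Cramer on rows 1–2 → x = 3.0000, y = 4.0000

(3.0000, 4.0000)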